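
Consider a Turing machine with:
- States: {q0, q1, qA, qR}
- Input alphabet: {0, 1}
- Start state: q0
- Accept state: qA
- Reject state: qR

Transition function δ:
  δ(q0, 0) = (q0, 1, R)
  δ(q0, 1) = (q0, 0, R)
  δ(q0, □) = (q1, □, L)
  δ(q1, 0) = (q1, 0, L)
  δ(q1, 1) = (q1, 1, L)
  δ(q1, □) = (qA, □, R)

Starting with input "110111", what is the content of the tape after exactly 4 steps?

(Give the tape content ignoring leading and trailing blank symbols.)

Execution trace:
Initial: [q0]110111
Step 1: δ(q0, 1) = (q0, 0, R) → 0[q0]10111
Step 2: δ(q0, 1) = (q0, 0, R) → 00[q0]0111
Step 3: δ(q0, 0) = (q0, 1, R) → 001[q0]111
Step 4: δ(q0, 1) = (q0, 0, R) → 0010[q0]11

After 4 steps, the tape (ignoring leading/trailing blanks) is: 001011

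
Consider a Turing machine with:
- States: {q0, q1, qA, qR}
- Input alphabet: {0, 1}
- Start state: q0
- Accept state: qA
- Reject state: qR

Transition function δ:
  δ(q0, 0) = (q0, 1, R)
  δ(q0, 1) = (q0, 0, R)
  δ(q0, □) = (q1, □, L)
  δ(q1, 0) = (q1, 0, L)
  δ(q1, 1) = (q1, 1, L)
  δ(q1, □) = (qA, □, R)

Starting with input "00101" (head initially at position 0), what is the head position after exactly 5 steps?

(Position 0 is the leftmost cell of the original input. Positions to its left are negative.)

Execution trace (head position shown):
Step 0: [q0]00101  (head at position 0)
Step 1: move right → 1[q0]0101  (head at position 1)
Step 2: move right → 11[q0]101  (head at position 2)
Step 3: move right → 110[q0]01  (head at position 3)
Step 4: move right → 1101[q0]1  (head at position 4)
Step 5: move right → 11010[q0]□  (head at position 5)

After 5 steps, the head is at position 5.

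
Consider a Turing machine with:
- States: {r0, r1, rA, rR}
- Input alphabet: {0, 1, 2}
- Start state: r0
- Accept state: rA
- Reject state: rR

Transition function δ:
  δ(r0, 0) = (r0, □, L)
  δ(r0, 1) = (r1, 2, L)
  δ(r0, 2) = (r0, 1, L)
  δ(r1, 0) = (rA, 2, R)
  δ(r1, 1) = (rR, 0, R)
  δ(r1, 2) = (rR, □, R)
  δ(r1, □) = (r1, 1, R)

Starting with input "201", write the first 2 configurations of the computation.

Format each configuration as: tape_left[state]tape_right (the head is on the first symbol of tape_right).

Transitions applied:
Step 1: δ(r0, 2) = (r0, 1, L)

The first 2 configurations are:
[r0]201 ⊢ [r0]□101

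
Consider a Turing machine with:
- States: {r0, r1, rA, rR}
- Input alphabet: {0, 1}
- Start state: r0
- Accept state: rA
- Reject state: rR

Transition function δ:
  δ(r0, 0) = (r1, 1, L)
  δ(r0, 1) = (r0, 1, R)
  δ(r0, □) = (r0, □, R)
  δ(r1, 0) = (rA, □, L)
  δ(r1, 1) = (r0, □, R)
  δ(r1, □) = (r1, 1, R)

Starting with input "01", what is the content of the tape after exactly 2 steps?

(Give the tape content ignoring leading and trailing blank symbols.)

Execution trace:
Initial: [r0]01
Step 1: δ(r0, 0) = (r1, 1, L) → [r1]□11
Step 2: δ(r1, □) = (r1, 1, R) → 1[r1]11

After 2 steps, the tape (ignoring leading/trailing blanks) is: 111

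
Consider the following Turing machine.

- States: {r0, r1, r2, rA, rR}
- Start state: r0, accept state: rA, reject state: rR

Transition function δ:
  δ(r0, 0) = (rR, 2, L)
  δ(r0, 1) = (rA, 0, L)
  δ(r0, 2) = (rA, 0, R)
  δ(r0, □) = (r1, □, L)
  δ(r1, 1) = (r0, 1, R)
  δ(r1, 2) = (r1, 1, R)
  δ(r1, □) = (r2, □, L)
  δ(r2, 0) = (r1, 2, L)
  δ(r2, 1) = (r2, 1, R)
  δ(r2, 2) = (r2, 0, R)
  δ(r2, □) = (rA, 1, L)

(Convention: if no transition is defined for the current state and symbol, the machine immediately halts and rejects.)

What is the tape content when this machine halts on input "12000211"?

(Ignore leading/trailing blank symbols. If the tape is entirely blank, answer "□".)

Execution trace:
Initial: [r0]12000211
Step 1: δ(r0, 1) = (rA, 0, L) → [rA]□02000211

The machine reaches the accept state rA and halts.

Final tape (ignoring leading/trailing blanks): 02000211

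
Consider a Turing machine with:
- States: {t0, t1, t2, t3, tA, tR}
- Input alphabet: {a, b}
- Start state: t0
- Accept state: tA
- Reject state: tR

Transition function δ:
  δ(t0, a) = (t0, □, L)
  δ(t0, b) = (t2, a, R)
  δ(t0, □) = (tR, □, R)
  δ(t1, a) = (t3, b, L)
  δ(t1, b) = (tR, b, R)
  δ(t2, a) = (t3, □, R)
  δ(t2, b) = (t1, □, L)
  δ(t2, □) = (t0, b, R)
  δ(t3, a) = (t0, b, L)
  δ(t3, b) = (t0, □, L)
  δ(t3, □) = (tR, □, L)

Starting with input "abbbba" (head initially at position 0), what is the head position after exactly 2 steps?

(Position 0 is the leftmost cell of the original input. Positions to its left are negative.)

Execution trace (head position shown):
Step 0: [t0]abbbba  (head at position 0)
Step 1: move left → [t0]□□bbbba  (head at position -1)
Step 2: move right → □[tR]□bbbba  (head at position 0)

After 2 steps, the head is at position 0.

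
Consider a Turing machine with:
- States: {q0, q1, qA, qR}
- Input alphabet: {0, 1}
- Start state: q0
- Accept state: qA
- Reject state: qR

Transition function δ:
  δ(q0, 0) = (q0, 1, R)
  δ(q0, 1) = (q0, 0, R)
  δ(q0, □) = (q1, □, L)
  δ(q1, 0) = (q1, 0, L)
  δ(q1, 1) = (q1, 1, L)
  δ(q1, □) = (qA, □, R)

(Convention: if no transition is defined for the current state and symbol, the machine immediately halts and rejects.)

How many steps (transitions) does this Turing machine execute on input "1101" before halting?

Execution trace:
Initial: [q0]1101
Step 1: δ(q0, 1) = (q0, 0, R) → 0[q0]101
Step 2: δ(q0, 1) = (q0, 0, R) → 00[q0]01
Step 3: δ(q0, 0) = (q0, 1, R) → 001[q0]1
Step 4: δ(q0, 1) = (q0, 0, R) → 0010[q0]□
Step 5: δ(q0, □) = (q1, □, L) → 001[q1]0□
Step 6: δ(q1, 0) = (q1, 0, L) → 00[q1]10□
Step 7: δ(q1, 1) = (q1, 1, L) → 0[q1]010□
Step 8: δ(q1, 0) = (q1, 0, L) → [q1]0010□
Step 9: δ(q1, 0) = (q1, 0, L) → [q1]□0010□
Step 10: δ(q1, □) = (qA, □, R) → □[qA]0010□

The machine reaches the accept state qA and halts.

The machine executed 10 steps before halting.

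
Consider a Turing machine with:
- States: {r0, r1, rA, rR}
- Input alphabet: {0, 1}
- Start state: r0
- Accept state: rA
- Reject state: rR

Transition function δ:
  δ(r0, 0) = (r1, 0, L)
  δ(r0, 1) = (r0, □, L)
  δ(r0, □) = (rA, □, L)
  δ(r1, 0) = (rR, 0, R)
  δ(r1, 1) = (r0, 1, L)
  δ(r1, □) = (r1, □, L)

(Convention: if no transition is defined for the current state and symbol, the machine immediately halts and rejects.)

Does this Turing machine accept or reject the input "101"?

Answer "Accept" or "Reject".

Execution trace:
Initial: [r0]101
Step 1: δ(r0, 1) = (r0, □, L) → [r0]□□01
Step 2: δ(r0, □) = (rA, □, L) → [rA]□□□01

The machine reaches the accept state rA and halts.

Answer: Accept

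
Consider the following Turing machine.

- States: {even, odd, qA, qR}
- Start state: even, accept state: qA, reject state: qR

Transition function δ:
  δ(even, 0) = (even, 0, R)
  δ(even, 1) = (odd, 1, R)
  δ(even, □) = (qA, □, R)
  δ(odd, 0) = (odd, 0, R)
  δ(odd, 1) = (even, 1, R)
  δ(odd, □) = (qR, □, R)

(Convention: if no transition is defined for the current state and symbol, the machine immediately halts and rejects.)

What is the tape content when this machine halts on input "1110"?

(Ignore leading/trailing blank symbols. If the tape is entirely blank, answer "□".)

Execution trace:
Initial: [even]1110
Step 1: δ(even, 1) = (odd, 1, R) → 1[odd]110
Step 2: δ(odd, 1) = (even, 1, R) → 11[even]10
Step 3: δ(even, 1) = (odd, 1, R) → 111[odd]0
Step 4: δ(odd, 0) = (odd, 0, R) → 1110[odd]□
Step 5: δ(odd, □) = (qR, □, R) → 1110□[qR]□

The machine reaches the reject state qR and halts.

Final tape (ignoring leading/trailing blanks): 1110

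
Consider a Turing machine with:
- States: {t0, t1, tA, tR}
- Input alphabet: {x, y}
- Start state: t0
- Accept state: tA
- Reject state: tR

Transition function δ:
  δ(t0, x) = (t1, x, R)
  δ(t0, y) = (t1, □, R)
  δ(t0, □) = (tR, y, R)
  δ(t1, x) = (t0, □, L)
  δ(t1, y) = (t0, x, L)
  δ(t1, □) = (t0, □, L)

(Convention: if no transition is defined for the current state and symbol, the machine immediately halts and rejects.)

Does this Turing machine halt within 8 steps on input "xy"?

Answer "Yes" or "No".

Execution trace:
Initial: [t0]xy
Step 1: δ(t0, x) = (t1, x, R) → x[t1]y
Step 2: δ(t1, y) = (t0, x, L) → [t0]xx
Step 3: δ(t0, x) = (t1, x, R) → x[t1]x
Step 4: δ(t1, x) = (t0, □, L) → [t0]x□
Step 5: δ(t0, x) = (t1, x, R) → x[t1]□
Step 6: δ(t1, □) = (t0, □, L) → [t0]x□
Step 7: δ(t0, x) = (t1, x, R) → x[t1]□
Step 8: δ(t1, □) = (t0, □, L) → [t0]x□

The machine has not reached a halting state after 8 steps.
The machine did not halt within the 8-step bound.

Answer: No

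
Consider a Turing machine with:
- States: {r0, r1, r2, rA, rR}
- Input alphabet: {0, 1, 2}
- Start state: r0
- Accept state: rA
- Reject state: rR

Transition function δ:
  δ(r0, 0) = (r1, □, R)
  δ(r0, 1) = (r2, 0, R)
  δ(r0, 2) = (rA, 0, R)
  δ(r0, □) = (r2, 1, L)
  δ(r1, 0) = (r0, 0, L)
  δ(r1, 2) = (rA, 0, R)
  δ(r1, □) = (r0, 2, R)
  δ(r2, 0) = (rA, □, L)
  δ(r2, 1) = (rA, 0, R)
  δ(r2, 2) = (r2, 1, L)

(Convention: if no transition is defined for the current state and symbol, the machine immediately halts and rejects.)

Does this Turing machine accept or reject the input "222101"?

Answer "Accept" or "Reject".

Execution trace:
Initial: [r0]222101
Step 1: δ(r0, 2) = (rA, 0, R) → 0[rA]22101

The machine reaches the accept state rA and halts.

Answer: Accept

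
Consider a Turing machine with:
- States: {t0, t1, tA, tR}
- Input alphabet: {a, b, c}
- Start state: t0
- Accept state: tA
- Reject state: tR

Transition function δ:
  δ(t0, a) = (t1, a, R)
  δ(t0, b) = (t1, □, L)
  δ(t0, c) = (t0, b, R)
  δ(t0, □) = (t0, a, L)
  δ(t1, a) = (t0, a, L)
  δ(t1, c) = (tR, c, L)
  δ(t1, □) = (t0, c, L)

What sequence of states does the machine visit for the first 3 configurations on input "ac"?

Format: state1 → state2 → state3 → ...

Execution trace:
Initial: [t0]ac
Step 1: δ(t0, a) = (t1, a, R) → a[t1]c
Step 2: δ(t1, c) = (tR, c, L) → [tR]ac

The machine reaches the reject state tR and halts.

State sequence: t0 → t1 → tR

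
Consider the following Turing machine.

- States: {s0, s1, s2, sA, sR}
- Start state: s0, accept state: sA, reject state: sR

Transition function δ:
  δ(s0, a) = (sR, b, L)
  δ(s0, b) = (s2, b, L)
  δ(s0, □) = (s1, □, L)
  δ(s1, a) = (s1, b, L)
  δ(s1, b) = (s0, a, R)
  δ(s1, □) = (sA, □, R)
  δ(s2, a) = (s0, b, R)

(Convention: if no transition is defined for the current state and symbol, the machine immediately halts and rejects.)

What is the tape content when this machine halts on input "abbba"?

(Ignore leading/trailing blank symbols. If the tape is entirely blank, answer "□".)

Execution trace:
Initial: [s0]abbba
Step 1: δ(s0, a) = (sR, b, L) → [sR]□bbbba

The machine reaches the reject state sR and halts.

Final tape (ignoring leading/trailing blanks): bbbba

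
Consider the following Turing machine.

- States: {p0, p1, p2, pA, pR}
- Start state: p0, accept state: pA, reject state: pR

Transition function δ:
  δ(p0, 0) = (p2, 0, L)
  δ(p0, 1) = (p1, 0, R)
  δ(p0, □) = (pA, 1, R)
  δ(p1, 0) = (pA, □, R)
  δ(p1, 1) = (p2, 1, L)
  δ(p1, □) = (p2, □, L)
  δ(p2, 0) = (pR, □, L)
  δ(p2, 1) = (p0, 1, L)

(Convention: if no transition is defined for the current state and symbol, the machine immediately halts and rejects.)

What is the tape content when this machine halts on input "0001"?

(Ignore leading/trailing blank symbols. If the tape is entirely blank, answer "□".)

Execution trace:
Initial: [p0]0001
Step 1: δ(p0, 0) = (p2, 0, L) → [p2]□0001

No transition is defined for δ(p2, □). By convention the machine halts and rejects.

Final tape (ignoring leading/trailing blanks): 0001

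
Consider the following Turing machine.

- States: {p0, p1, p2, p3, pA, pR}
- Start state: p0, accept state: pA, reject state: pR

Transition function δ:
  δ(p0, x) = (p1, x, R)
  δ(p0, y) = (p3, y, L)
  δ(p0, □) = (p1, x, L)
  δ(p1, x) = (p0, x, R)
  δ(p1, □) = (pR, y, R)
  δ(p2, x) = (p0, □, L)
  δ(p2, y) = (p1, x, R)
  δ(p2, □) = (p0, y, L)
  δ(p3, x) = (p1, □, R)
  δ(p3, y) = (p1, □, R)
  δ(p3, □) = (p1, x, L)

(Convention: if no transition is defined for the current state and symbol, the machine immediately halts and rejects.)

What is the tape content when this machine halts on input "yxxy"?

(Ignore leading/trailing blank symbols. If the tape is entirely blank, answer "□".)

Execution trace:
Initial: [p0]yxxy
Step 1: δ(p0, y) = (p3, y, L) → [p3]□yxxy
Step 2: δ(p3, □) = (p1, x, L) → [p1]□xyxxy
Step 3: δ(p1, □) = (pR, y, R) → y[pR]xyxxy

The machine reaches the reject state pR and halts.

Final tape (ignoring leading/trailing blanks): yxyxxy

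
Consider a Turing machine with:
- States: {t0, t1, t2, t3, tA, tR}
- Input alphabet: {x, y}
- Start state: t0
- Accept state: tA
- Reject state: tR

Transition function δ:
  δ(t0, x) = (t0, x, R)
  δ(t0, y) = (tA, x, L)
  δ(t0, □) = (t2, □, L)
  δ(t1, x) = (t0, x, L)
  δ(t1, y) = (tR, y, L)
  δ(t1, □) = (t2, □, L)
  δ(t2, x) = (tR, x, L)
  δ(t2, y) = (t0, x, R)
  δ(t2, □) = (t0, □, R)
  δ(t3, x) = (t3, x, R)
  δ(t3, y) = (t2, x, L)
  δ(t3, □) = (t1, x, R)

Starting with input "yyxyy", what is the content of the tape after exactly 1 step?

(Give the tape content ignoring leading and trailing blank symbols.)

Execution trace:
Initial: [t0]yyxyy
Step 1: δ(t0, y) = (tA, x, L) → [tA]□xyxyy

The machine reaches the accept state tA and halts.

After 1 step, the tape (ignoring leading/trailing blanks) is: xyxyy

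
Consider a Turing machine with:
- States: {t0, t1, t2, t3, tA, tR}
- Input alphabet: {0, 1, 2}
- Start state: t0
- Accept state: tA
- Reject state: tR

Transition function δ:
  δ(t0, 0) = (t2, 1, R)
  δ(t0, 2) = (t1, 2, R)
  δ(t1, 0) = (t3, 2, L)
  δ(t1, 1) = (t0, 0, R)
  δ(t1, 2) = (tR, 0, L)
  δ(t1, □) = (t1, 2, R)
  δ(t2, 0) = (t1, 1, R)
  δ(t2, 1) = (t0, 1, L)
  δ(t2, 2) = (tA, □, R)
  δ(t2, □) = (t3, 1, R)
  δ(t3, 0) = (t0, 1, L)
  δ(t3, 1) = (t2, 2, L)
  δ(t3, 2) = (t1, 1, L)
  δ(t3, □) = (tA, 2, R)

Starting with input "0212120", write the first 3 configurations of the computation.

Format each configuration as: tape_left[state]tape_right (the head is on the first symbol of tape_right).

Transitions applied:
Step 1: δ(t0, 0) = (t2, 1, R)
Step 2: δ(t2, 2) = (tA, □, R)

The first 3 configurations are:
[t0]0212120 ⊢ 1[t2]212120 ⊢ 1□[tA]12120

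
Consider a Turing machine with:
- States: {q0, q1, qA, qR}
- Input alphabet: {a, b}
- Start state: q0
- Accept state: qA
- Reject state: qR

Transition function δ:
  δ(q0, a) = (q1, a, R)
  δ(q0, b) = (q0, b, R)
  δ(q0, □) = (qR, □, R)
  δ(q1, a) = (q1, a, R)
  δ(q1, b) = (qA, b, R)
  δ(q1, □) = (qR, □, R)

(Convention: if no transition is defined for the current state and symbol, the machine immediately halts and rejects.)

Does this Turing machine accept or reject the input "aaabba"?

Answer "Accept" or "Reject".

Execution trace:
Initial: [q0]aaabba
Step 1: δ(q0, a) = (q1, a, R) → a[q1]aabba
Step 2: δ(q1, a) = (q1, a, R) → aa[q1]abba
Step 3: δ(q1, a) = (q1, a, R) → aaa[q1]bba
Step 4: δ(q1, b) = (qA, b, R) → aaab[qA]ba

The machine reaches the accept state qA and halts.

Answer: Accept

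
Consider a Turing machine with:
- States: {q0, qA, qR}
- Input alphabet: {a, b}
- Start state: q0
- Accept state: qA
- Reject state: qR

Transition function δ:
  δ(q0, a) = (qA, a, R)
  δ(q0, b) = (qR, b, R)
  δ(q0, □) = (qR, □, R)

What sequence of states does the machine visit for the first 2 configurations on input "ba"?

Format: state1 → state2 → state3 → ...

Execution trace:
Initial: [q0]ba
Step 1: δ(q0, b) = (qR, b, R) → b[qR]a

The machine reaches the reject state qR and halts.

State sequence: q0 → qR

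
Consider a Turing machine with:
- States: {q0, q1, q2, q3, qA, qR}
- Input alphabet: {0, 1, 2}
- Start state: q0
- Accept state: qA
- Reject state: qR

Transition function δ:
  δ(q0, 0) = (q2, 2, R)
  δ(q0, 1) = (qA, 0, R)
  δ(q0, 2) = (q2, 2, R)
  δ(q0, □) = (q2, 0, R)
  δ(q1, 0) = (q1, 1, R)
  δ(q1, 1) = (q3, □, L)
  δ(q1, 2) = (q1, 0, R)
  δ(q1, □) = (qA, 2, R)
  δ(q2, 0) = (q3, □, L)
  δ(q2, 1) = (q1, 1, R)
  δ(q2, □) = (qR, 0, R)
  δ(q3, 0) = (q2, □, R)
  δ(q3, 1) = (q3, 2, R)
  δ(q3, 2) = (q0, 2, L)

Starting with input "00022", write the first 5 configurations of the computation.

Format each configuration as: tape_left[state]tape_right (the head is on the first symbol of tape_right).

Transitions applied:
Step 1: δ(q0, 0) = (q2, 2, R)
Step 2: δ(q2, 0) = (q3, □, L)
Step 3: δ(q3, 2) = (q0, 2, L)
Step 4: δ(q0, □) = (q2, 0, R)

The first 5 configurations are:
[q0]00022 ⊢ 2[q2]0022 ⊢ [q3]2□022 ⊢ [q0]□2□022 ⊢ 0[q2]2□022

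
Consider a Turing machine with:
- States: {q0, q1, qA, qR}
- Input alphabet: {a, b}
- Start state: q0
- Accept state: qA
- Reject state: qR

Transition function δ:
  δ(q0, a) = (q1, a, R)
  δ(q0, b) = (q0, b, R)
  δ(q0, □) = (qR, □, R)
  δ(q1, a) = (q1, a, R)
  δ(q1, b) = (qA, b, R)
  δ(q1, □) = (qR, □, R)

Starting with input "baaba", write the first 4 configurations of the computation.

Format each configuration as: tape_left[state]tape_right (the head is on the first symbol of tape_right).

Transitions applied:
Step 1: δ(q0, b) = (q0, b, R)
Step 2: δ(q0, a) = (q1, a, R)
Step 3: δ(q1, a) = (q1, a, R)

The first 4 configurations are:
[q0]baaba ⊢ b[q0]aaba ⊢ ba[q1]aba ⊢ baa[q1]ba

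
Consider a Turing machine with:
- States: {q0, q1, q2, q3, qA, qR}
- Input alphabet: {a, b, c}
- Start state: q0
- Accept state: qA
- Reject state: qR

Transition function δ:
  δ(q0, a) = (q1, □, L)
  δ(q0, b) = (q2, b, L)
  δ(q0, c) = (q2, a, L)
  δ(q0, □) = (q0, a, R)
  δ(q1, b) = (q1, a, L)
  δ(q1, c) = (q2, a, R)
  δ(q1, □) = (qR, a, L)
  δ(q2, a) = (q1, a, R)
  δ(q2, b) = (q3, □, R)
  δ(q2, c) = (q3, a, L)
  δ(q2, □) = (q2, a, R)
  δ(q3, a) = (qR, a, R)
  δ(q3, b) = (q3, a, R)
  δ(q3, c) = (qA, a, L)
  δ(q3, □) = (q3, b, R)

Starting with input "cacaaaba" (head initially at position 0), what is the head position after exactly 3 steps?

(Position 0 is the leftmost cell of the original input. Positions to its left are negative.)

Execution trace (head position shown):
Step 0: [q0]cacaaaba  (head at position 0)
Step 1: move left → [q2]□aacaaaba  (head at position -1)
Step 2: move right → a[q2]aacaaaba  (head at position 0)
Step 3: move right → aa[q1]acaaaba  (head at position 1)

After 3 steps, the head is at position 1.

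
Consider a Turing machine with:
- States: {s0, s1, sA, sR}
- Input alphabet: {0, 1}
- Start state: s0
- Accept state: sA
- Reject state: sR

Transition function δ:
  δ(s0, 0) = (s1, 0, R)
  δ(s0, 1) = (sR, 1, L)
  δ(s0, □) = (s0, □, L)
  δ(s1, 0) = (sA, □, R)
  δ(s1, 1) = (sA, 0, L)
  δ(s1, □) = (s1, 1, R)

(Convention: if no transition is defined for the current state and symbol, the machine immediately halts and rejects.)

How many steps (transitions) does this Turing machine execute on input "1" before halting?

Execution trace:
Initial: [s0]1
Step 1: δ(s0, 1) = (sR, 1, L) → [sR]□1

The machine reaches the reject state sR and halts.

The machine executed 1 step before halting.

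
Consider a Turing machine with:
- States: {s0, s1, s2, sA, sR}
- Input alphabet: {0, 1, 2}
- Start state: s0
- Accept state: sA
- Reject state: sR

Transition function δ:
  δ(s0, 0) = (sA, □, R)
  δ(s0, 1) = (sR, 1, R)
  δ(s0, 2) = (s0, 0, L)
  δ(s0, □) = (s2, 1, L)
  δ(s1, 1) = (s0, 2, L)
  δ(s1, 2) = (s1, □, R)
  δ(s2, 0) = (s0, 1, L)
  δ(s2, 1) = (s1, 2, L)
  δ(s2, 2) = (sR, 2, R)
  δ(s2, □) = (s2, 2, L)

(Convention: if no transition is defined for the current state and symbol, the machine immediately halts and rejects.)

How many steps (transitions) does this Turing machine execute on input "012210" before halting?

Execution trace:
Initial: [s0]012210
Step 1: δ(s0, 0) = (sA, □, R) → □[sA]12210

The machine reaches the accept state sA and halts.

The machine executed 1 step before halting.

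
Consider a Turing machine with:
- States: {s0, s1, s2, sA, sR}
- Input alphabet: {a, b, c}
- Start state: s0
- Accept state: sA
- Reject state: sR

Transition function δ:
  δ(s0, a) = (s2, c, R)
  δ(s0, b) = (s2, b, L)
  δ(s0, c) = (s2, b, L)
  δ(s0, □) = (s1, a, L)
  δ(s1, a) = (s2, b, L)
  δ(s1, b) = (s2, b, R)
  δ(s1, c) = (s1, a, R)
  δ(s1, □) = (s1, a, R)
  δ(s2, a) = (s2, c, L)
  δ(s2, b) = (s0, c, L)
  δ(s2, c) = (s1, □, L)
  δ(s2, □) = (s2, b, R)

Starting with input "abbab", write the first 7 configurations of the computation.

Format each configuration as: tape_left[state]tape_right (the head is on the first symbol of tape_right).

Transitions applied:
Step 1: δ(s0, a) = (s2, c, R)
Step 2: δ(s2, b) = (s0, c, L)
Step 3: δ(s0, c) = (s2, b, L)
Step 4: δ(s2, □) = (s2, b, R)
Step 5: δ(s2, b) = (s0, c, L)
Step 6: δ(s0, b) = (s2, b, L)

The first 7 configurations are:
[s0]abbab ⊢ c[s2]bbab ⊢ [s0]ccbab ⊢ [s2]□bcbab ⊢ b[s2]bcbab ⊢ [s0]bccbab ⊢ [s2]□bccbab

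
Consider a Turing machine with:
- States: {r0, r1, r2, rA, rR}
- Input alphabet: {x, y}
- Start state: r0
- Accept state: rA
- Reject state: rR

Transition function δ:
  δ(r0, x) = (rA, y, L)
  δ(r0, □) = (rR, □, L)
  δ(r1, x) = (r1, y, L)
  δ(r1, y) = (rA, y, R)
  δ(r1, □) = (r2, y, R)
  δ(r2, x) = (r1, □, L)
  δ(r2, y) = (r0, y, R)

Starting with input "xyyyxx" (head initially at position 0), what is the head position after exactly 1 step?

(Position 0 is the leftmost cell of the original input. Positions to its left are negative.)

Execution trace (head position shown):
Step 0: [r0]xyyyxx  (head at position 0)
Step 1: move left → [rA]□yyyyxx  (head at position -1)

After 1 step, the head is at position -1.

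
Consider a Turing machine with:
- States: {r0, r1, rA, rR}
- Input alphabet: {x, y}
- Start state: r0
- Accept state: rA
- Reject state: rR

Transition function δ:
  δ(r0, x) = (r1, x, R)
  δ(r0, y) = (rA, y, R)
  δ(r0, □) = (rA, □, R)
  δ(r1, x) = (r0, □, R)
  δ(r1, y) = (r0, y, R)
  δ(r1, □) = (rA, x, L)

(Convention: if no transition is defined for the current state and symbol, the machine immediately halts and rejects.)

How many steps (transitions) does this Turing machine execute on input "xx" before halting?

Execution trace:
Initial: [r0]xx
Step 1: δ(r0, x) = (r1, x, R) → x[r1]x
Step 2: δ(r1, x) = (r0, □, R) → x□[r0]□
Step 3: δ(r0, □) = (rA, □, R) → x□□[rA]□

The machine reaches the accept state rA and halts.

The machine executed 3 steps before halting.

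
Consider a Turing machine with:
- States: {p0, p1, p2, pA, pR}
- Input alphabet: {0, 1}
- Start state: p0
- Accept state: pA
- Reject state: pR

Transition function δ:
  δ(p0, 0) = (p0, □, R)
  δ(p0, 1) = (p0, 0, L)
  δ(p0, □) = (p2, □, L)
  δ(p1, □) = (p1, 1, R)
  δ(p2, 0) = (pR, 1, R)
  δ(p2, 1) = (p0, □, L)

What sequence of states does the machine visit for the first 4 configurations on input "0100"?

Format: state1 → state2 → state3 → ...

Execution trace:
Initial: [p0]0100
Step 1: δ(p0, 0) = (p0, □, R) → □[p0]100
Step 2: δ(p0, 1) = (p0, 0, L) → [p0]□000
Step 3: δ(p0, □) = (p2, □, L) → [p2]□□000

No transition is defined for δ(p2, □). By convention the machine halts and rejects.

State sequence: p0 → p0 → p0 → p2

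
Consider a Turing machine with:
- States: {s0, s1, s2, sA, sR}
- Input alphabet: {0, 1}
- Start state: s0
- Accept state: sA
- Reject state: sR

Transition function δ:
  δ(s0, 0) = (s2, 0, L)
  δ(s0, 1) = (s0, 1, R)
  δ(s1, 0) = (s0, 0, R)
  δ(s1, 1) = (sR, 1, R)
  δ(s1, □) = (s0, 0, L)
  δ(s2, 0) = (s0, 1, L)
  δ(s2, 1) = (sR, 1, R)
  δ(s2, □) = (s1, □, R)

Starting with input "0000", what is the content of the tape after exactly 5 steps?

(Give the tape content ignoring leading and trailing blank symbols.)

Execution trace:
Initial: [s0]0000
Step 1: δ(s0, 0) = (s2, 0, L) → [s2]□0000
Step 2: δ(s2, □) = (s1, □, R) → □[s1]0000
Step 3: δ(s1, 0) = (s0, 0, R) → □0[s0]000
Step 4: δ(s0, 0) = (s2, 0, L) → □[s2]0000
Step 5: δ(s2, 0) = (s0, 1, L) → [s0]□1000

No transition is defined for δ(s0, □). By convention the machine halts and rejects.

After 5 steps, the tape (ignoring leading/trailing blanks) is: 1000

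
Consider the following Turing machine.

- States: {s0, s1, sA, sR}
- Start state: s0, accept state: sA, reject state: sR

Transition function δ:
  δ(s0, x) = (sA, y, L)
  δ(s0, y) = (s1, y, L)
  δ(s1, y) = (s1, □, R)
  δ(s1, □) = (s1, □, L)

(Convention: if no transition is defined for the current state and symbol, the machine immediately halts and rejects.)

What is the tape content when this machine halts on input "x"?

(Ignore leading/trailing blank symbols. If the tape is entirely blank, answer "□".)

Execution trace:
Initial: [s0]x
Step 1: δ(s0, x) = (sA, y, L) → [sA]□y

The machine reaches the accept state sA and halts.

Final tape (ignoring leading/trailing blanks): y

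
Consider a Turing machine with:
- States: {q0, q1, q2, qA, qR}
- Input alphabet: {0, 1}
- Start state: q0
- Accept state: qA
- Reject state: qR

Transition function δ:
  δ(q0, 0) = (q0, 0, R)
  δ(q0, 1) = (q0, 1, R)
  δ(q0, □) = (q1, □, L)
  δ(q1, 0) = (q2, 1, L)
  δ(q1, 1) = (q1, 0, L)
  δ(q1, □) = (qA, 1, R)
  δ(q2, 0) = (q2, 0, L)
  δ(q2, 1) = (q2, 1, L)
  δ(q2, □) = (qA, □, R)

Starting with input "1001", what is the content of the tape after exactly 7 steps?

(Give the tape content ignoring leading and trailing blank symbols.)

Execution trace:
Initial: [q0]1001
Step 1: δ(q0, 1) = (q0, 1, R) → 1[q0]001
Step 2: δ(q0, 0) = (q0, 0, R) → 10[q0]01
Step 3: δ(q0, 0) = (q0, 0, R) → 100[q0]1
Step 4: δ(q0, 1) = (q0, 1, R) → 1001[q0]□
Step 5: δ(q0, □) = (q1, □, L) → 100[q1]1□
Step 6: δ(q1, 1) = (q1, 0, L) → 10[q1]00□
Step 7: δ(q1, 0) = (q2, 1, L) → 1[q2]010□

After 7 steps, the tape (ignoring leading/trailing blanks) is: 1010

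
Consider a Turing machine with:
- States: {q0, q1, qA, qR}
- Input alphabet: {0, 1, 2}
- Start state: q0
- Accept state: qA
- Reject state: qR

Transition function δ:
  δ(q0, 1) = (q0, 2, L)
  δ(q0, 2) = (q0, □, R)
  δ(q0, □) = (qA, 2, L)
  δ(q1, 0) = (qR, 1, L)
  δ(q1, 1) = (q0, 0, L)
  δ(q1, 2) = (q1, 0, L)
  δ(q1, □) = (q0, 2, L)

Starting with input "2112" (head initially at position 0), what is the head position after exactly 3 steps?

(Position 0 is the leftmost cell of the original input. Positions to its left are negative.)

Execution trace (head position shown):
Step 0: [q0]2112  (head at position 0)
Step 1: move right → □[q0]112  (head at position 1)
Step 2: move left → [q0]□212  (head at position 0)
Step 3: move left → [qA]□2212  (head at position -1)

After 3 steps, the head is at position -1.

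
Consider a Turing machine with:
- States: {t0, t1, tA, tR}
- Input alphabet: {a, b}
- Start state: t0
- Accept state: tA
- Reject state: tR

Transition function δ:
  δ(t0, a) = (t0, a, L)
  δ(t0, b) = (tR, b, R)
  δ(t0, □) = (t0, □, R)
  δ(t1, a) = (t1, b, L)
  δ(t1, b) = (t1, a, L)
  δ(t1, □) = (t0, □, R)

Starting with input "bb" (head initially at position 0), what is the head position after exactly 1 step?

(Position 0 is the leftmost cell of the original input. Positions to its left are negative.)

Execution trace (head position shown):
Step 0: [t0]bb  (head at position 0)
Step 1: move right → b[tR]b  (head at position 1)

After 1 step, the head is at position 1.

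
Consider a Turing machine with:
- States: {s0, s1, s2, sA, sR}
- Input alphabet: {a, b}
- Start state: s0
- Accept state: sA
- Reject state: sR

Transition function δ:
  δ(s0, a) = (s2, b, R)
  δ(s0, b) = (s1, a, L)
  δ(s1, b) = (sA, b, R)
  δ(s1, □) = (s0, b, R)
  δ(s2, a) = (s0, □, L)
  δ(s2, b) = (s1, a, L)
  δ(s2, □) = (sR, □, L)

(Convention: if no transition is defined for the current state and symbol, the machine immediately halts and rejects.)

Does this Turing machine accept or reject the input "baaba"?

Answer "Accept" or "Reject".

Execution trace:
Initial: [s0]baaba
Step 1: δ(s0, b) = (s1, a, L) → [s1]□aaaba
Step 2: δ(s1, □) = (s0, b, R) → b[s0]aaaba
Step 3: δ(s0, a) = (s2, b, R) → bb[s2]aaba
Step 4: δ(s2, a) = (s0, □, L) → b[s0]b□aba
Step 5: δ(s0, b) = (s1, a, L) → [s1]ba□aba
Step 6: δ(s1, b) = (sA, b, R) → b[sA]a□aba

The machine reaches the accept state sA and halts.

Answer: Accept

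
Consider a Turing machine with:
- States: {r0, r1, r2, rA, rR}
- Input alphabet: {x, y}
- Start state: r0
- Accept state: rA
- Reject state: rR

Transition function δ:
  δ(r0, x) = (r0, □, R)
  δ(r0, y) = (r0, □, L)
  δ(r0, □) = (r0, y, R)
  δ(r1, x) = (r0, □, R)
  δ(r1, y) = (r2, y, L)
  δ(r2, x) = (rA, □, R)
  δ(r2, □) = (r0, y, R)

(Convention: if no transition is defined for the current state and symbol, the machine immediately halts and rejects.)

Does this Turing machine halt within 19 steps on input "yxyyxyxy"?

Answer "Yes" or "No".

Execution trace:
Initial: [r0]yxyyxyxy
Step 1: δ(r0, y) = (r0, □, L) → [r0]□□xyyxyxy
Step 2: δ(r0, □) = (r0, y, R) → y[r0]□xyyxyxy
Step 3: δ(r0, □) = (r0, y, R) → yy[r0]xyyxyxy
Step 4: δ(r0, x) = (r0, □, R) → yy□[r0]yyxyxy
Step 5: δ(r0, y) = (r0, □, L) → yy[r0]□□yxyxy
Step 6: δ(r0, □) = (r0, y, R) → yyy[r0]□yxyxy
Step 7: δ(r0, □) = (r0, y, R) → yyyy[r0]yxyxy
Step 8: δ(r0, y) = (r0, □, L) → yyy[r0]y□xyxy
Step 9: δ(r0, y) = (r0, □, L) → yy[r0]y□□xyxy
Step 10: δ(r0, y) = (r0, □, L) → y[r0]y□□□xyxy
Step 11: δ(r0, y) = (r0, □, L) → [r0]y□□□□xyxy
Step 12: δ(r0, y) = (r0, □, L) → [r0]□□□□□□xyxy
Step 13: δ(r0, □) = (r0, y, R) → y[r0]□□□□□xyxy
Step 14: δ(r0, □) = (r0, y, R) → yy[r0]□□□□xyxy
Step 15: δ(r0, □) = (r0, y, R) → yyy[r0]□□□xyxy
Step 16: δ(r0, □) = (r0, y, R) → yyyy[r0]□□xyxy
Step 17: δ(r0, □) = (r0, y, R) → yyyyy[r0]□xyxy
Step 18: δ(r0, □) = (r0, y, R) → yyyyyy[r0]xyxy
Step 19: δ(r0, x) = (r0, □, R) → yyyyyy□[r0]yxy

The machine has not reached a halting state after 19 steps.
The machine did not halt within the 19-step bound.

Answer: No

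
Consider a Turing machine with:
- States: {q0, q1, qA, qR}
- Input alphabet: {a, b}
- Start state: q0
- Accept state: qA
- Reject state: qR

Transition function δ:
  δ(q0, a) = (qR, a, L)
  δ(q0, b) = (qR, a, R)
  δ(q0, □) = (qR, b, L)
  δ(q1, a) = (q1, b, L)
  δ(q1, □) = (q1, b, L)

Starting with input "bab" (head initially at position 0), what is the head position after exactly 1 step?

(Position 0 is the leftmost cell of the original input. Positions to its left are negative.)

Execution trace (head position shown):
Step 0: [q0]bab  (head at position 0)
Step 1: move right → a[qR]ab  (head at position 1)

After 1 step, the head is at position 1.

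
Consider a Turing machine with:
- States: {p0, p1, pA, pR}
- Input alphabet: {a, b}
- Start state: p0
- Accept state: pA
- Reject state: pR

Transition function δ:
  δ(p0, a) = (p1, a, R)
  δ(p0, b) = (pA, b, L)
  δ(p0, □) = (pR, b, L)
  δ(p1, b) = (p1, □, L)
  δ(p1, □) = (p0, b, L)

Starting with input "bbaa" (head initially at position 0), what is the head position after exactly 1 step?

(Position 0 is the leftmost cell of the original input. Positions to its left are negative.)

Execution trace (head position shown):
Step 0: [p0]bbaa  (head at position 0)
Step 1: move left → [pA]□bbaa  (head at position -1)

After 1 step, the head is at position -1.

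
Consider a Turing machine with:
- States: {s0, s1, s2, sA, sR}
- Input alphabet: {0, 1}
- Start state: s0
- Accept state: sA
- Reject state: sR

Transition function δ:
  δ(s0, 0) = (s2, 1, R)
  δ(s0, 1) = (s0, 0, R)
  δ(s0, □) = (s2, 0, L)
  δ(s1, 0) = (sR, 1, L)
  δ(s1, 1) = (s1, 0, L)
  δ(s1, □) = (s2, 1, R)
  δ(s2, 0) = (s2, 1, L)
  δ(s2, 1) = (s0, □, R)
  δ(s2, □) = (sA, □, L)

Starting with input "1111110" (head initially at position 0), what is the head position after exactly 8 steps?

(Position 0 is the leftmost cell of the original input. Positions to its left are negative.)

Execution trace (head position shown):
Step 0: [s0]1111110  (head at position 0)
Step 1: move right → 0[s0]111110  (head at position 1)
Step 2: move right → 00[s0]11110  (head at position 2)
Step 3: move right → 000[s0]1110  (head at position 3)
Step 4: move right → 0000[s0]110  (head at position 4)
Step 5: move right → 00000[s0]10  (head at position 5)
Step 6: move right → 000000[s0]0  (head at position 6)
Step 7: move right → 0000001[s2]□  (head at position 7)
Step 8: move left → 000000[sA]1□  (head at position 6)

After 8 steps, the head is at position 6.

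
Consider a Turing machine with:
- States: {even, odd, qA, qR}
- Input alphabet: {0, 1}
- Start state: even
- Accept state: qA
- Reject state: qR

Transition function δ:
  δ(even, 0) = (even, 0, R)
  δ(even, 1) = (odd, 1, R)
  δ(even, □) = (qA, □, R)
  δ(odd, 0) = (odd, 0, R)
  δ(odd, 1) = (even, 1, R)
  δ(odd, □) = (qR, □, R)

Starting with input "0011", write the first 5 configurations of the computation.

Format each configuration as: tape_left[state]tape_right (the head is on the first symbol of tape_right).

Transitions applied:
Step 1: δ(even, 0) = (even, 0, R)
Step 2: δ(even, 0) = (even, 0, R)
Step 3: δ(even, 1) = (odd, 1, R)
Step 4: δ(odd, 1) = (even, 1, R)

The first 5 configurations are:
[even]0011 ⊢ 0[even]011 ⊢ 00[even]11 ⊢ 001[odd]1 ⊢ 0011[even]□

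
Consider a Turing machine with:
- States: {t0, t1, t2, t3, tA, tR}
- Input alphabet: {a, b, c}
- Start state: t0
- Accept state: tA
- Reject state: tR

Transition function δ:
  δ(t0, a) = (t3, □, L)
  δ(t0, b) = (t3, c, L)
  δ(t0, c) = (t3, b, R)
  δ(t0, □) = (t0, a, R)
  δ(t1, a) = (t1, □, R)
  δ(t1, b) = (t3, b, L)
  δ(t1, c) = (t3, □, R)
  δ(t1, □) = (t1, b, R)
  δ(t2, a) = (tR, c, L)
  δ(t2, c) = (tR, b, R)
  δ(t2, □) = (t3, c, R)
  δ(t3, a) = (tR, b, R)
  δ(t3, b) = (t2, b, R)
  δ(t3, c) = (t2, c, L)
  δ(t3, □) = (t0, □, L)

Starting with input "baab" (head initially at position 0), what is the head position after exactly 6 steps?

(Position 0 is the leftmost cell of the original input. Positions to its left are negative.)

Execution trace (head position shown):
Step 0: [t0]baab  (head at position 0)
Step 1: move left → [t3]□caab  (head at position -1)
Step 2: move left → [t0]□□caab  (head at position -2)
Step 3: move right → a[t0]□caab  (head at position -1)
Step 4: move right → aa[t0]caab  (head at position 0)
Step 5: move right → aab[t3]aab  (head at position 1)
Step 6: move right → aabb[tR]ab  (head at position 2)

After 6 steps, the head is at position 2.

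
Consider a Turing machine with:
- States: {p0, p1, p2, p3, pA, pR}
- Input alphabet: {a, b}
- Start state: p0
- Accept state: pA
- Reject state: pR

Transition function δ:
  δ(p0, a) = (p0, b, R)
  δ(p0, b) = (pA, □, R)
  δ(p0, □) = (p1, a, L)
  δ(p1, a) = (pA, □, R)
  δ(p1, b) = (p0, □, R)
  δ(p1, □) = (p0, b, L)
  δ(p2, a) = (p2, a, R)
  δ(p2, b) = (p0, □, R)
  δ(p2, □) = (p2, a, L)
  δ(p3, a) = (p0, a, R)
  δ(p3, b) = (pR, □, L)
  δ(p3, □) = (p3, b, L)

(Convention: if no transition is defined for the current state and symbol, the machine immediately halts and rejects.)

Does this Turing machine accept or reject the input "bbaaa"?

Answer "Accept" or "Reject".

Execution trace:
Initial: [p0]bbaaa
Step 1: δ(p0, b) = (pA, □, R) → □[pA]baaa

The machine reaches the accept state pA and halts.

Answer: Accept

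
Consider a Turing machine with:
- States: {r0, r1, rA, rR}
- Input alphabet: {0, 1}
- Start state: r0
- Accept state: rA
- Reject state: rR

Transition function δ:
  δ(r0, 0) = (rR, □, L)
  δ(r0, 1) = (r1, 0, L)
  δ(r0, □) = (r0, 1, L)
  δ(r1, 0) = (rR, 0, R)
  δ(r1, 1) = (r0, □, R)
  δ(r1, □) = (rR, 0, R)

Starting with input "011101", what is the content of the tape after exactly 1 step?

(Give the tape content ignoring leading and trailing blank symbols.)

Execution trace:
Initial: [r0]011101
Step 1: δ(r0, 0) = (rR, □, L) → [rR]□□11101

The machine reaches the reject state rR and halts.

After 1 step, the tape (ignoring leading/trailing blanks) is: 11101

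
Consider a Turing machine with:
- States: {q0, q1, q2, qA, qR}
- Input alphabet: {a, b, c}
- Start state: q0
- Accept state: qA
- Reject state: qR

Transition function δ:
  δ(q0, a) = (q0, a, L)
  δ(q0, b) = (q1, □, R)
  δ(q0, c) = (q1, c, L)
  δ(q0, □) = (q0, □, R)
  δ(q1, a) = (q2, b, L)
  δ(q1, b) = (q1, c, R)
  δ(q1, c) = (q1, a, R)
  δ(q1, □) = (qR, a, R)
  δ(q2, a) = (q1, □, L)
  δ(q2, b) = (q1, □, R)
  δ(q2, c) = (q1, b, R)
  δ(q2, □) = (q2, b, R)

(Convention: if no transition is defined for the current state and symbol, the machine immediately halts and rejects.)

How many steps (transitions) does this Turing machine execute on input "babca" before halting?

Execution trace:
Initial: [q0]babca
Step 1: δ(q0, b) = (q1, □, R) → □[q1]abca
Step 2: δ(q1, a) = (q2, b, L) → [q2]□bbca
Step 3: δ(q2, □) = (q2, b, R) → b[q2]bbca
Step 4: δ(q2, b) = (q1, □, R) → b□[q1]bca
Step 5: δ(q1, b) = (q1, c, R) → b□c[q1]ca
Step 6: δ(q1, c) = (q1, a, R) → b□ca[q1]a
Step 7: δ(q1, a) = (q2, b, L) → b□c[q2]ab
Step 8: δ(q2, a) = (q1, □, L) → b□[q1]c□b
Step 9: δ(q1, c) = (q1, a, R) → b□a[q1]□b
Step 10: δ(q1, □) = (qR, a, R) → b□aa[qR]b

The machine reaches the reject state qR and halts.

The machine executed 10 steps before halting.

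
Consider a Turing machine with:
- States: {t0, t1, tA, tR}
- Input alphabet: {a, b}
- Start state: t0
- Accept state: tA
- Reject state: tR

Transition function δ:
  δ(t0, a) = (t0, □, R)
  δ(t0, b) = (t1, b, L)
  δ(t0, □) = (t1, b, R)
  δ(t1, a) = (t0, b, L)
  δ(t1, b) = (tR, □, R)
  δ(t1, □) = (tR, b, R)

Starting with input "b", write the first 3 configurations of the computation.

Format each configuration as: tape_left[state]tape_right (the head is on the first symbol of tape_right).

Transitions applied:
Step 1: δ(t0, b) = (t1, b, L)
Step 2: δ(t1, □) = (tR, b, R)

The first 3 configurations are:
[t0]b ⊢ [t1]□b ⊢ b[tR]b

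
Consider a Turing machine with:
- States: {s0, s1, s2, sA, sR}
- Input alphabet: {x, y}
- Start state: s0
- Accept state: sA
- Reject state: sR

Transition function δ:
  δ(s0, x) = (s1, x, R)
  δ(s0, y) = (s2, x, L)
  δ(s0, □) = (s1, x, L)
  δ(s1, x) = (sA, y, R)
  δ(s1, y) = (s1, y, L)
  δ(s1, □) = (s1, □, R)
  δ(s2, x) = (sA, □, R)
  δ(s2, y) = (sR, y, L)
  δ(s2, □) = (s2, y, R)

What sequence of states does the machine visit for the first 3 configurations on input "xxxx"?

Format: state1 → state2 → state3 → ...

Execution trace:
Initial: [s0]xxxx
Step 1: δ(s0, x) = (s1, x, R) → x[s1]xxx
Step 2: δ(s1, x) = (sA, y, R) → xy[sA]xx

The machine reaches the accept state sA and halts.

State sequence: s0 → s1 → sA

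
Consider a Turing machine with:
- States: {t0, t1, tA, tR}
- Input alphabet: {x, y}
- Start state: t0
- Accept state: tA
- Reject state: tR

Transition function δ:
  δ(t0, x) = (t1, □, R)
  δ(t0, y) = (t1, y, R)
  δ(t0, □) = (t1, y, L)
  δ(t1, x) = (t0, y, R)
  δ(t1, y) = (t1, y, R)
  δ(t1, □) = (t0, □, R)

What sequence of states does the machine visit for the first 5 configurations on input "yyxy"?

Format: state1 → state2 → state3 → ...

Execution trace:
Initial: [t0]yyxy
Step 1: δ(t0, y) = (t1, y, R) → y[t1]yxy
Step 2: δ(t1, y) = (t1, y, R) → yy[t1]xy
Step 3: δ(t1, x) = (t0, y, R) → yyy[t0]y
Step 4: δ(t0, y) = (t1, y, R) → yyyy[t1]□

State sequence: t0 → t1 → t1 → t0 → t1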